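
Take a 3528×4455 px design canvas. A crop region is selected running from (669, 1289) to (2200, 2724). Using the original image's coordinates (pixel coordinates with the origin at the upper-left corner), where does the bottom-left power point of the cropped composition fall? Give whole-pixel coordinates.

Crop width = 2200 − 669 = 1531 px; one third is 510.33 px.
Crop height = 2724 − 1289 = 1435 px; one third is 478.33 px.
The bottom-left point is one-third across and two-thirds down within the crop:
x = 669 + 1 × 510.33 ≈ 1179; y = 1289 + 2 × 478.33 ≈ 2246.

x = 1179 px, y = 2246 px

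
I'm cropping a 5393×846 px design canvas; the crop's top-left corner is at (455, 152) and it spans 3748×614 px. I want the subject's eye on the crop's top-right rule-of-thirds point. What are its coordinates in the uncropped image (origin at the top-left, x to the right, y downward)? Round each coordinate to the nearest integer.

x = 2954 px, y = 357 px

One third of the crop width 3748 is 1249.33 px.
One third of the crop height 614 is 204.67 px.
The top-right point is two-thirds across and one-third down within the crop:
x = 455 + 2 × 1249.33 ≈ 2954; y = 152 + 1 × 204.67 ≈ 357.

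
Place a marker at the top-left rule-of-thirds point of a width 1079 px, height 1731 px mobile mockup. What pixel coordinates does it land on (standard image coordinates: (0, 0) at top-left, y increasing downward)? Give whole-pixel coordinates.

(360, 577)

The top-left point sits one-third of the way across and one-third of the way down.
x = 1 × 1079/3 ≈ 360; y = 1 × 1731/3 ≈ 577.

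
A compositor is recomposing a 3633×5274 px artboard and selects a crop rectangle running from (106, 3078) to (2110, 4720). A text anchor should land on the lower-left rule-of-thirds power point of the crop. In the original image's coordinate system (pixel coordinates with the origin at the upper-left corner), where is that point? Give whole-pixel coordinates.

x = 774 px, y = 4173 px

Crop width = 2110 − 106 = 2004 px; one third is 668.00 px.
Crop height = 4720 − 3078 = 1642 px; one third is 547.33 px.
The lower-left point is one-third across and two-thirds down within the crop:
x = 106 + 1 × 668.00 ≈ 774; y = 3078 + 2 × 547.33 ≈ 4173.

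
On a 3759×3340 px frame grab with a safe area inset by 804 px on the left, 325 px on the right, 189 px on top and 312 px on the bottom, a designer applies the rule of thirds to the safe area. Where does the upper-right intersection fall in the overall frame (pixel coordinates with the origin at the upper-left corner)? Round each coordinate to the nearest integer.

(2557, 1135)

Content width = 3759 − 804 − 325 = 2630 px; content height = 3340 − 189 − 312 = 2839 px.
Upper-right is two-thirds across and one-third down within the safe area.
x = 804 + 2 × 2630/3 = 804 + 1753.33 ≈ 2557
y = 189 + 1 × 2839/3 = 189 + 946.33 ≈ 1135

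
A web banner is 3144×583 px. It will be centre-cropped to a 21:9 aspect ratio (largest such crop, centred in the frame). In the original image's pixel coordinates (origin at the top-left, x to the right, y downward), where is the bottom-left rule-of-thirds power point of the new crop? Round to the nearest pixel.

3144/583 > 21/9, so the 21:9 crop keeps the full height 583 and trims width to 583 × 21/9 = 1360.33 px.
Left offset = (3144 − 1360.33)/2 = 891.83 px; top offset = 0.
Bottom-left is one-third across and two-thirds down within the crop:
x = 891.83 + 1 × 1360.33/3 ≈ 1345; y = 0.00 + 2 × 583.00/3 ≈ 389.

x = 1345 px, y = 389 px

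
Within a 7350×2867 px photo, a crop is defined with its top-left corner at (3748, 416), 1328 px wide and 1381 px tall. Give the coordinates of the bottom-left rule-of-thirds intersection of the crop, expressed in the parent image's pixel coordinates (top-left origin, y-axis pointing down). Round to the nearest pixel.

One third of the crop width 1328 is 442.67 px.
One third of the crop height 1381 is 460.33 px.
The bottom-left point is one-third across and two-thirds down within the crop:
x = 3748 + 1 × 442.67 ≈ 4191; y = 416 + 2 × 460.33 ≈ 1337.

x = 4191 px, y = 1337 px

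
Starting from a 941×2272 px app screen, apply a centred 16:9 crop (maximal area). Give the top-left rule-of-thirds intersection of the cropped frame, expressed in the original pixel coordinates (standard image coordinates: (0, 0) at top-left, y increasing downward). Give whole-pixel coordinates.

(314, 1048)

941/2272 < 16/9, so the 16:9 crop keeps the full width 941 and trims height to 941 × 9/16 = 529.31 px.
Top offset = (2272 − 529.31)/2 = 871.34 px; left offset = 0.
Top-left is one-third across and one-third down within the crop:
x = 0.00 + 1 × 941.00/3 ≈ 314; y = 871.34 + 1 × 529.31/3 ≈ 1048.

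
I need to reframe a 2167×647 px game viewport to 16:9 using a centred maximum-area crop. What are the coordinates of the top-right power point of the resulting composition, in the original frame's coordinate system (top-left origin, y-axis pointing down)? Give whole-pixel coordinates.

2167/647 > 16/9, so the 16:9 crop keeps the full height 647 and trims width to 647 × 16/9 = 1150.22 px.
Left offset = (2167 − 1150.22)/2 = 508.39 px; top offset = 0.
Top-right is two-thirds across and one-third down within the crop:
x = 508.39 + 2 × 1150.22/3 ≈ 1275; y = 0.00 + 1 × 647.00/3 ≈ 216.

x = 1275 px, y = 216 px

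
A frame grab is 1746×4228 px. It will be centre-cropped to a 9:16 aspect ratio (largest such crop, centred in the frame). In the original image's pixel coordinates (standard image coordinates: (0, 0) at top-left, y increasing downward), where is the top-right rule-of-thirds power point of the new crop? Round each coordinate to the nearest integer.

1746/4228 < 9/16, so the 9:16 crop keeps the full width 1746 and trims height to 1746 × 16/9 = 3104.00 px.
Top offset = (4228 − 3104.00)/2 = 562.00 px; left offset = 0.
Top-right is two-thirds across and one-third down within the crop:
x = 0.00 + 2 × 1746.00/3 ≈ 1164; y = 562.00 + 1 × 3104.00/3 ≈ 1597.

x = 1164 px, y = 1597 px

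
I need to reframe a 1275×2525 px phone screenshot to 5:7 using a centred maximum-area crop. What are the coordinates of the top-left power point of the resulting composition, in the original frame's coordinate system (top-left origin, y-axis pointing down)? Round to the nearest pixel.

1275/2525 < 5/7, so the 5:7 crop keeps the full width 1275 and trims height to 1275 × 7/5 = 1785.00 px.
Top offset = (2525 − 1785.00)/2 = 370.00 px; left offset = 0.
Top-left is one-third across and one-third down within the crop:
x = 0.00 + 1 × 1275.00/3 ≈ 425; y = 370.00 + 1 × 1785.00/3 ≈ 965.

x = 425 px, y = 965 px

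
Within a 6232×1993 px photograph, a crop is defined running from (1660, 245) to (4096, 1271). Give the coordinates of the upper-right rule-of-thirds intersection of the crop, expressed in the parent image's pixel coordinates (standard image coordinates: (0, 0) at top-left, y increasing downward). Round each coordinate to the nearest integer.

(3284, 587)

Crop width = 4096 − 1660 = 2436 px; one third is 812.00 px.
Crop height = 1271 − 245 = 1026 px; one third is 342.00 px.
The upper-right point is two-thirds across and one-third down within the crop:
x = 1660 + 2 × 812.00 ≈ 3284; y = 245 + 1 × 342.00 ≈ 587.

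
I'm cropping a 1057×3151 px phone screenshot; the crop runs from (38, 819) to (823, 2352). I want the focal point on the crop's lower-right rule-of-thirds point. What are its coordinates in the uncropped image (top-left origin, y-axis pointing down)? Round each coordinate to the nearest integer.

Crop width = 823 − 38 = 785 px; one third is 261.67 px.
Crop height = 2352 − 819 = 1533 px; one third is 511.00 px.
The lower-right point is two-thirds across and two-thirds down within the crop:
x = 38 + 2 × 261.67 ≈ 561; y = 819 + 2 × 511.00 ≈ 1841.

(561, 1841)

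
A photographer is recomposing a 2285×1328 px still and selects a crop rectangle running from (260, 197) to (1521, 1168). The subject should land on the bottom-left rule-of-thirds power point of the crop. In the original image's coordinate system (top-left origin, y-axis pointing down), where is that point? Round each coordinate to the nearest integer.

Crop width = 1521 − 260 = 1261 px; one third is 420.33 px.
Crop height = 1168 − 197 = 971 px; one third is 323.67 px.
The bottom-left point is one-third across and two-thirds down within the crop:
x = 260 + 1 × 420.33 ≈ 680; y = 197 + 2 × 323.67 ≈ 844.

x = 680 px, y = 844 px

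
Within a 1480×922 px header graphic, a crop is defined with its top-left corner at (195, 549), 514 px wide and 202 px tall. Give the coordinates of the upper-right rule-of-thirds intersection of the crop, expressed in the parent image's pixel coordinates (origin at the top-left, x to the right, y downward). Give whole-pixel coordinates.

One third of the crop width 514 is 171.33 px.
One third of the crop height 202 is 67.33 px.
The upper-right point is two-thirds across and one-third down within the crop:
x = 195 + 2 × 171.33 ≈ 538; y = 549 + 1 × 67.33 ≈ 616.

(538, 616)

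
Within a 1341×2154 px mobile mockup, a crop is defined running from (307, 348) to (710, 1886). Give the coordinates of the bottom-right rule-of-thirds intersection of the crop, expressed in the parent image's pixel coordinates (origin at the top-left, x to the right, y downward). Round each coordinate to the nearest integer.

Crop width = 710 − 307 = 403 px; one third is 134.33 px.
Crop height = 1886 − 348 = 1538 px; one third is 512.67 px.
The bottom-right point is two-thirds across and two-thirds down within the crop:
x = 307 + 2 × 134.33 ≈ 576; y = 348 + 2 × 512.67 ≈ 1373.

x = 576 px, y = 1373 px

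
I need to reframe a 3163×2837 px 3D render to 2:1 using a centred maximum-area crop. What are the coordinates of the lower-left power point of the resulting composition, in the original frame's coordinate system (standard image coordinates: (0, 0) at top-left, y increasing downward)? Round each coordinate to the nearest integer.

(1054, 1682)

3163/2837 < 2/1, so the 2:1 crop keeps the full width 3163 and trims height to 3163 × 1/2 = 1581.50 px.
Top offset = (2837 − 1581.50)/2 = 627.75 px; left offset = 0.
Lower-left is one-third across and two-thirds down within the crop:
x = 0.00 + 1 × 3163.00/3 ≈ 1054; y = 627.75 + 2 × 1581.50/3 ≈ 1682.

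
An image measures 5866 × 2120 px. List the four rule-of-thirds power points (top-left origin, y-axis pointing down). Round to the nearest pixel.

One third of 5866 is 1955.33; one third of 2120 is 706.67.
Vertical third lines at x = 1955 and x = 3911; horizontal third lines at y = 707 and y = 1413.

(1955, 707), (3911, 707), (1955, 1413), (3911, 1413)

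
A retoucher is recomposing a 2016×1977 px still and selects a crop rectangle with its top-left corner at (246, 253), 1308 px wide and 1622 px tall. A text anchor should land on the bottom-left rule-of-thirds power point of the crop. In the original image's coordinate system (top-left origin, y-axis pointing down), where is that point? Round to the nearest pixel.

x = 682 px, y = 1334 px

One third of the crop width 1308 is 436.00 px.
One third of the crop height 1622 is 540.67 px.
The bottom-left point is one-third across and two-thirds down within the crop:
x = 246 + 1 × 436.00 ≈ 682; y = 253 + 2 × 540.67 ≈ 1334.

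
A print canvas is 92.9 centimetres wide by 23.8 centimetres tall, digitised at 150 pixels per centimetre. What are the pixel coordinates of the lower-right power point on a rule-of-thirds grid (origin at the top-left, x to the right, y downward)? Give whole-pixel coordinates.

x = 9290 px, y = 2380 px

In pixels the canvas is 92.9 × 150 = 13935 wide and 23.8 × 150 = 3570 tall.
The lower-right point is two-thirds across and two-thirds down:
x = 2 × 13935/3 ≈ 9290; y = 2 × 3570/3 ≈ 2380.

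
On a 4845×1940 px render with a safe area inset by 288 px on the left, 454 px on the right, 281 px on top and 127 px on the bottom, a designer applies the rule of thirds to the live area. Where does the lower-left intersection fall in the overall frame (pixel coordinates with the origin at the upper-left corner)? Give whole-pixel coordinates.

Content width = 4845 − 288 − 454 = 4103 px; content height = 1940 − 281 − 127 = 1532 px.
Lower-left is one-third across and two-thirds down within the live area.
x = 288 + 1 × 4103/3 = 288 + 1367.67 ≈ 1656
y = 281 + 2 × 1532/3 = 281 + 1021.33 ≈ 1302

(1656, 1302)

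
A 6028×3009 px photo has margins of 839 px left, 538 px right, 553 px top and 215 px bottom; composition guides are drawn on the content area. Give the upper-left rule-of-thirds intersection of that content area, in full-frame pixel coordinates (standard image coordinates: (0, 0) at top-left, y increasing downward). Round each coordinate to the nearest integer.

x = 2389 px, y = 1300 px

Content width = 6028 − 839 − 538 = 4651 px; content height = 3009 − 553 − 215 = 2241 px.
Upper-left is one-third across and one-third down within the content area.
x = 839 + 1 × 4651/3 = 839 + 1550.33 ≈ 2389
y = 553 + 1 × 2241/3 = 553 + 747.00 ≈ 1300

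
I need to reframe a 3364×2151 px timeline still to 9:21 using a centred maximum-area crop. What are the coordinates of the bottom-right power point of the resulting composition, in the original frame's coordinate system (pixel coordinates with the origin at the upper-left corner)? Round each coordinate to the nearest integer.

(1836, 1434)

3364/2151 > 9/21, so the 9:21 crop keeps the full height 2151 and trims width to 2151 × 9/21 = 921.86 px.
Left offset = (3364 − 921.86)/2 = 1221.07 px; top offset = 0.
Bottom-right is two-thirds across and two-thirds down within the crop:
x = 1221.07 + 2 × 921.86/3 ≈ 1836; y = 0.00 + 2 × 2151.00/3 ≈ 1434.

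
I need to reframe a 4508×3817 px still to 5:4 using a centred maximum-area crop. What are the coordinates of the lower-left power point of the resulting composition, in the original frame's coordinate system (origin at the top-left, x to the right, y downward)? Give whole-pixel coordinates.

x = 1503 px, y = 2510 px

4508/3817 < 5/4, so the 5:4 crop keeps the full width 4508 and trims height to 4508 × 4/5 = 3606.40 px.
Top offset = (3817 − 3606.40)/2 = 105.30 px; left offset = 0.
Lower-left is one-third across and two-thirds down within the crop:
x = 0.00 + 1 × 4508.00/3 ≈ 1503; y = 105.30 + 2 × 3606.40/3 ≈ 2510.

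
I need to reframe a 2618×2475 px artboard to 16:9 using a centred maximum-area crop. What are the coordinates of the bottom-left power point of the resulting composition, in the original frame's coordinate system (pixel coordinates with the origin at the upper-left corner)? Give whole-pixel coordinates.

2618/2475 < 16/9, so the 16:9 crop keeps the full width 2618 and trims height to 2618 × 9/16 = 1472.62 px.
Top offset = (2475 − 1472.62)/2 = 501.19 px; left offset = 0.
Bottom-left is one-third across and two-thirds down within the crop:
x = 0.00 + 1 × 2618.00/3 ≈ 873; y = 501.19 + 2 × 1472.62/3 ≈ 1483.

(873, 1483)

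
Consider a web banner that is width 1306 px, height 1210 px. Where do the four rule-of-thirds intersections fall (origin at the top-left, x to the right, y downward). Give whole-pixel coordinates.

One third of 1306 is 435.33; one third of 1210 is 403.33.
Vertical third lines at x = 435 and x = 871; horizontal third lines at y = 403 and y = 807.

(435, 403), (871, 403), (435, 807), (871, 807)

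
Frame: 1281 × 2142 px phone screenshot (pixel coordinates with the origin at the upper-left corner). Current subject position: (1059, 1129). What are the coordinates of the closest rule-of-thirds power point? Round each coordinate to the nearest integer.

x = 854 px, y = 1428 px

Third lines: x ∈ {427, 854}, y ∈ {714, 1428}.
1059 is closer to x = 854; 1129 is closer to y = 1428.
So the nearest intersection is the lower-right power point.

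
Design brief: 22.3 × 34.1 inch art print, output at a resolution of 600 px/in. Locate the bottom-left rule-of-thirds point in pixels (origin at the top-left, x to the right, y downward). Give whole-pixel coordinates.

In pixels the canvas is 22.3 × 600 = 13380 wide and 34.1 × 600 = 20460 tall.
The bottom-left point is one-third across and two-thirds down:
x = 1 × 13380/3 ≈ 4460; y = 2 × 20460/3 ≈ 13640.

(4460, 13640)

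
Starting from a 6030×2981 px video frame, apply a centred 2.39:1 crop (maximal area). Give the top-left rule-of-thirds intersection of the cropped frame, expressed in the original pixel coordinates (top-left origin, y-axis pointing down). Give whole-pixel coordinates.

x = 2010 px, y = 1070 px

6030/2981 < 2.39/1, so the 2.39:1 crop keeps the full width 6030 and trims height to 6030 × 1/2.39 = 2523.01 px.
Top offset = (2981 − 2523.01)/2 = 228.99 px; left offset = 0.
Top-left is one-third across and one-third down within the crop:
x = 0.00 + 1 × 6030.00/3 ≈ 2010; y = 228.99 + 1 × 2523.01/3 ≈ 1070.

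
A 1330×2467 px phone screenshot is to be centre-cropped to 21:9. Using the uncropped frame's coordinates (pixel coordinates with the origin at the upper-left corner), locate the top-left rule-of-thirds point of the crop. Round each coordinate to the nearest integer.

1330/2467 < 21/9, so the 21:9 crop keeps the full width 1330 and trims height to 1330 × 9/21 = 570.00 px.
Top offset = (2467 − 570.00)/2 = 948.50 px; left offset = 0.
Top-left is one-third across and one-third down within the crop:
x = 0.00 + 1 × 1330.00/3 ≈ 443; y = 948.50 + 1 × 570.00/3 ≈ 1139.

x = 443 px, y = 1139 px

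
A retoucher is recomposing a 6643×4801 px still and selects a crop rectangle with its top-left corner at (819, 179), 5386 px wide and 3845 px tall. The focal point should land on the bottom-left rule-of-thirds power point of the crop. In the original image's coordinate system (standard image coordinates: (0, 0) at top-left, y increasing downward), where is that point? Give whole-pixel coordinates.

(2614, 2742)

One third of the crop width 5386 is 1795.33 px.
One third of the crop height 3845 is 1281.67 px.
The bottom-left point is one-third across and two-thirds down within the crop:
x = 819 + 1 × 1795.33 ≈ 2614; y = 179 + 2 × 1281.67 ≈ 2742.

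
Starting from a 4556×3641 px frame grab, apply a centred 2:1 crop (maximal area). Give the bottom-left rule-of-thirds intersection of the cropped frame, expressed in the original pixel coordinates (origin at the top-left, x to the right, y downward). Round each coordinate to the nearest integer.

x = 1519 px, y = 2200 px

4556/3641 < 2/1, so the 2:1 crop keeps the full width 4556 and trims height to 4556 × 1/2 = 2278.00 px.
Top offset = (3641 − 2278.00)/2 = 681.50 px; left offset = 0.
Bottom-left is one-third across and two-thirds down within the crop:
x = 0.00 + 1 × 4556.00/3 ≈ 1519; y = 681.50 + 2 × 2278.00/3 ≈ 2200.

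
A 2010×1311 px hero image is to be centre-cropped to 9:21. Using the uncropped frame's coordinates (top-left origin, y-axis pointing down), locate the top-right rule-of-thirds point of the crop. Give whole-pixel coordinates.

2010/1311 > 9/21, so the 9:21 crop keeps the full height 1311 and trims width to 1311 × 9/21 = 561.86 px.
Left offset = (2010 − 561.86)/2 = 724.07 px; top offset = 0.
Top-right is two-thirds across and one-third down within the crop:
x = 724.07 + 2 × 561.86/3 ≈ 1099; y = 0.00 + 1 × 1311.00/3 ≈ 437.

(1099, 437)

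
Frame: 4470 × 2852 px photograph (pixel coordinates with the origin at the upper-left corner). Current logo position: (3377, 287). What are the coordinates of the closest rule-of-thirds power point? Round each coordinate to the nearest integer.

Third lines: x ∈ {1490, 2980}, y ∈ {951, 1901}.
3377 is closer to x = 2980; 287 is closer to y = 951.
So the nearest intersection is the upper-right power point.

x = 2980 px, y = 951 px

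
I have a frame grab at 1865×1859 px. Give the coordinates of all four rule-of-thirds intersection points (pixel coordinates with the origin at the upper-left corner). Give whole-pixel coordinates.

One third of 1865 is 621.67; one third of 1859 is 619.67.
Vertical third lines at x = 622 and x = 1243; horizontal third lines at y = 620 and y = 1239.

(622, 620), (1243, 620), (622, 1239), (1243, 1239)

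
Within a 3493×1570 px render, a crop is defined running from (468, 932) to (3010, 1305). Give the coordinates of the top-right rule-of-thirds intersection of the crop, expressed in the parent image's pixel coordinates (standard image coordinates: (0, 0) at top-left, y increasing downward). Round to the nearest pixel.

Crop width = 3010 − 468 = 2542 px; one third is 847.33 px.
Crop height = 1305 − 932 = 373 px; one third is 124.33 px.
The top-right point is two-thirds across and one-third down within the crop:
x = 468 + 2 × 847.33 ≈ 2163; y = 932 + 1 × 124.33 ≈ 1056.

x = 2163 px, y = 1056 px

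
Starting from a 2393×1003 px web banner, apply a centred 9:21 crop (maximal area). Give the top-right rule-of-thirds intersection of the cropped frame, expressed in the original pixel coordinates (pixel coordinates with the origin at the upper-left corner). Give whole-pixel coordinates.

2393/1003 > 9/21, so the 9:21 crop keeps the full height 1003 and trims width to 1003 × 9/21 = 429.86 px.
Left offset = (2393 − 429.86)/2 = 981.57 px; top offset = 0.
Top-right is two-thirds across and one-third down within the crop:
x = 981.57 + 2 × 429.86/3 ≈ 1268; y = 0.00 + 1 × 1003.00/3 ≈ 334.

(1268, 334)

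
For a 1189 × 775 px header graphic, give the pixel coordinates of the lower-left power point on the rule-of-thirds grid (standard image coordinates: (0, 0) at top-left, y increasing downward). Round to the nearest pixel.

The lower-left point sits one-third of the way across and two-thirds of the way down.
x = 1 × 1189/3 ≈ 396; y = 2 × 775/3 ≈ 517.

x = 396 px, y = 517 px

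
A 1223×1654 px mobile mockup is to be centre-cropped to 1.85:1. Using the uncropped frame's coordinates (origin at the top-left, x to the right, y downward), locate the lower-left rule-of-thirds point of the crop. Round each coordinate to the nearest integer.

x = 408 px, y = 937 px

1223/1654 < 1.85/1, so the 1.85:1 crop keeps the full width 1223 and trims height to 1223 × 1/1.85 = 661.08 px.
Top offset = (1654 − 661.08)/2 = 496.46 px; left offset = 0.
Lower-left is one-third across and two-thirds down within the crop:
x = 0.00 + 1 × 1223.00/3 ≈ 408; y = 496.46 + 2 × 661.08/3 ≈ 937.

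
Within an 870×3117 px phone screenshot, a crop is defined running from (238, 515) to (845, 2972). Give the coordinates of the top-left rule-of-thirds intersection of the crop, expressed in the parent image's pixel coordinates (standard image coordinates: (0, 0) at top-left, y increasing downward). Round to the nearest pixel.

x = 440 px, y = 1334 px

Crop width = 845 − 238 = 607 px; one third is 202.33 px.
Crop height = 2972 − 515 = 2457 px; one third is 819.00 px.
The top-left point is one-third across and one-third down within the crop:
x = 238 + 1 × 202.33 ≈ 440; y = 515 + 1 × 819.00 ≈ 1334.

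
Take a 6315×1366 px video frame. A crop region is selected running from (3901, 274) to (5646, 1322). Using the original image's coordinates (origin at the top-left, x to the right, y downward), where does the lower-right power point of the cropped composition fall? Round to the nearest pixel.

(5064, 973)

Crop width = 5646 − 3901 = 1745 px; one third is 581.67 px.
Crop height = 1322 − 274 = 1048 px; one third is 349.33 px.
The lower-right point is two-thirds across and two-thirds down within the crop:
x = 3901 + 2 × 581.67 ≈ 5064; y = 274 + 2 × 349.33 ≈ 973.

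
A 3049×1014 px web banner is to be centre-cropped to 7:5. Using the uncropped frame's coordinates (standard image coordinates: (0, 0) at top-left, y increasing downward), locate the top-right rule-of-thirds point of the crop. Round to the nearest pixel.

3049/1014 > 7/5, so the 7:5 crop keeps the full height 1014 and trims width to 1014 × 7/5 = 1419.60 px.
Left offset = (3049 − 1419.60)/2 = 814.70 px; top offset = 0.
Top-right is two-thirds across and one-third down within the crop:
x = 814.70 + 2 × 1419.60/3 ≈ 1761; y = 0.00 + 1 × 1014.00/3 ≈ 338.

(1761, 338)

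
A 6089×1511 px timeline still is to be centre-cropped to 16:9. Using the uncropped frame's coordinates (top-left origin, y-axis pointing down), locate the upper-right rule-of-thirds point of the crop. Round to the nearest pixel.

x = 3492 px, y = 504 px

6089/1511 > 16/9, so the 16:9 crop keeps the full height 1511 and trims width to 1511 × 16/9 = 2686.22 px.
Left offset = (6089 − 2686.22)/2 = 1701.39 px; top offset = 0.
Upper-right is two-thirds across and one-third down within the crop:
x = 1701.39 + 2 × 2686.22/3 ≈ 3492; y = 0.00 + 1 × 1511.00/3 ≈ 504.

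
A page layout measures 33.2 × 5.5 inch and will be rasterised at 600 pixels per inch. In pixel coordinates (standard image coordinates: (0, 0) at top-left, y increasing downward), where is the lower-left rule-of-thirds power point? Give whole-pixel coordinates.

In pixels the canvas is 33.2 × 600 = 19920 wide and 5.5 × 600 = 3300 tall.
The lower-left point is one-third across and two-thirds down:
x = 1 × 19920/3 ≈ 6640; y = 2 × 3300/3 ≈ 2200.

x = 6640 px, y = 2200 px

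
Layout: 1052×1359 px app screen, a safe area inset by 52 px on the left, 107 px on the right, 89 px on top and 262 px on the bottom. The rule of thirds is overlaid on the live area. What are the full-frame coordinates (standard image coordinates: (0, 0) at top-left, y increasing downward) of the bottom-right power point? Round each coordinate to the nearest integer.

x = 647 px, y = 761 px

Content width = 1052 − 52 − 107 = 893 px; content height = 1359 − 89 − 262 = 1008 px.
Bottom-right is two-thirds across and two-thirds down within the live area.
x = 52 + 2 × 893/3 = 52 + 595.33 ≈ 647
y = 89 + 2 × 1008/3 = 89 + 672.00 ≈ 761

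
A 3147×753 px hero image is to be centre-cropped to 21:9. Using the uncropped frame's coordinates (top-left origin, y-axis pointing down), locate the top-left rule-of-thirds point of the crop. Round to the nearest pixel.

3147/753 > 21/9, so the 21:9 crop keeps the full height 753 and trims width to 753 × 21/9 = 1757.00 px.
Left offset = (3147 − 1757.00)/2 = 695.00 px; top offset = 0.
Top-left is one-third across and one-third down within the crop:
x = 695.00 + 1 × 1757.00/3 ≈ 1281; y = 0.00 + 1 × 753.00/3 ≈ 251.

(1281, 251)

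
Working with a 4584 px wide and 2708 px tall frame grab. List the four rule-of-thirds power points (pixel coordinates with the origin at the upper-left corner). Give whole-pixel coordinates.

(1528, 903), (3056, 903), (1528, 1805), (3056, 1805)

One third of 4584 is 1528; one third of 2708 is 902.67.
Vertical third lines at x = 1528 and x = 3056; horizontal third lines at y = 903 and y = 1805.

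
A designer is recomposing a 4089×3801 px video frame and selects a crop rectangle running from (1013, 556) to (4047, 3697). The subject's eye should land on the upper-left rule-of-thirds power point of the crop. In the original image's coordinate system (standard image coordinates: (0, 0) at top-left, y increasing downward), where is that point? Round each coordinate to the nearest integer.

Crop width = 4047 − 1013 = 3034 px; one third is 1011.33 px.
Crop height = 3697 − 556 = 3141 px; one third is 1047.00 px.
The upper-left point is one-third across and one-third down within the crop:
x = 1013 + 1 × 1011.33 ≈ 2024; y = 556 + 1 × 1047.00 ≈ 1603.

(2024, 1603)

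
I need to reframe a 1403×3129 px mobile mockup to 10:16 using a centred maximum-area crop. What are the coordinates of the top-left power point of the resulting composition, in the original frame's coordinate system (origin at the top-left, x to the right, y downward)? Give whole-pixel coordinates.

(468, 1190)

1403/3129 < 10/16, so the 10:16 crop keeps the full width 1403 and trims height to 1403 × 16/10 = 2244.80 px.
Top offset = (3129 − 2244.80)/2 = 442.10 px; left offset = 0.
Top-left is one-third across and one-third down within the crop:
x = 0.00 + 1 × 1403.00/3 ≈ 468; y = 442.10 + 1 × 2244.80/3 ≈ 1190.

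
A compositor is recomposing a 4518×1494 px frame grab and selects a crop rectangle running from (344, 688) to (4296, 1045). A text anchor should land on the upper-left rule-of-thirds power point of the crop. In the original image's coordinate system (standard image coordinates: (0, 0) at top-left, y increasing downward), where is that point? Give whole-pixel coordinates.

Crop width = 4296 − 344 = 3952 px; one third is 1317.33 px.
Crop height = 1045 − 688 = 357 px; one third is 119.00 px.
The upper-left point is one-third across and one-third down within the crop:
x = 344 + 1 × 1317.33 ≈ 1661; y = 688 + 1 × 119.00 ≈ 807.

(1661, 807)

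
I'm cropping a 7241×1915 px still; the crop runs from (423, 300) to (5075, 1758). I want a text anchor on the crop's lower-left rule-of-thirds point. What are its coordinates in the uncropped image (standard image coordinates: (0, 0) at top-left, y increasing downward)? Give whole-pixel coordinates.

Crop width = 5075 − 423 = 4652 px; one third is 1550.67 px.
Crop height = 1758 − 300 = 1458 px; one third is 486.00 px.
The lower-left point is one-third across and two-thirds down within the crop:
x = 423 + 1 × 1550.67 ≈ 1974; y = 300 + 2 × 486.00 ≈ 1272.

(1974, 1272)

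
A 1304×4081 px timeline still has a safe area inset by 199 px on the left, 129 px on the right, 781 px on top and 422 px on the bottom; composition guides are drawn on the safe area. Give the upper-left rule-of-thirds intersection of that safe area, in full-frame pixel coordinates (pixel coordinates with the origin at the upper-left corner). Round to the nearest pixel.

(524, 1740)

Content width = 1304 − 199 − 129 = 976 px; content height = 4081 − 781 − 422 = 2878 px.
Upper-left is one-third across and one-third down within the safe area.
x = 199 + 1 × 976/3 = 199 + 325.33 ≈ 524
y = 781 + 1 × 2878/3 = 781 + 959.33 ≈ 1740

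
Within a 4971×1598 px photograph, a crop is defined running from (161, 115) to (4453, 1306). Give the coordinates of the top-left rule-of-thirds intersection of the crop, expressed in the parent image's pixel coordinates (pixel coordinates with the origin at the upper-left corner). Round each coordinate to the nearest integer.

Crop width = 4453 − 161 = 4292 px; one third is 1430.67 px.
Crop height = 1306 − 115 = 1191 px; one third is 397.00 px.
The top-left point is one-third across and one-third down within the crop:
x = 161 + 1 × 1430.67 ≈ 1592; y = 115 + 1 × 397.00 ≈ 512.

x = 1592 px, y = 512 px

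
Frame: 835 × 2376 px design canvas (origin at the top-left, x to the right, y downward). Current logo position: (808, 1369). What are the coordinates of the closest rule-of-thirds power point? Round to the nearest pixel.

x = 557 px, y = 1584 px

Third lines: x ∈ {278, 557}, y ∈ {792, 1584}.
808 is closer to x = 557; 1369 is closer to y = 1584.
So the nearest intersection is the lower-right power point.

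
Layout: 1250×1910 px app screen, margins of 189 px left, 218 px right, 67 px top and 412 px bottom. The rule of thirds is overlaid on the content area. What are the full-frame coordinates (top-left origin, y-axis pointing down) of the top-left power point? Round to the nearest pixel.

(470, 544)

Content width = 1250 − 189 − 218 = 843 px; content height = 1910 − 67 − 412 = 1431 px.
Top-left is one-third across and one-third down within the content area.
x = 189 + 1 × 843/3 = 189 + 281.00 ≈ 470
y = 67 + 1 × 1431/3 = 67 + 477.00 ≈ 544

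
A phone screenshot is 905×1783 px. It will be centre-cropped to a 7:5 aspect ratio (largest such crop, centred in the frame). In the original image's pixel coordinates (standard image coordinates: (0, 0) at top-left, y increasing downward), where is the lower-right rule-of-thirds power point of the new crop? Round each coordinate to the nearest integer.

(603, 999)

905/1783 < 7/5, so the 7:5 crop keeps the full width 905 and trims height to 905 × 5/7 = 646.43 px.
Top offset = (1783 − 646.43)/2 = 568.29 px; left offset = 0.
Lower-right is two-thirds across and two-thirds down within the crop:
x = 0.00 + 2 × 905.00/3 ≈ 603; y = 568.29 + 2 × 646.43/3 ≈ 999.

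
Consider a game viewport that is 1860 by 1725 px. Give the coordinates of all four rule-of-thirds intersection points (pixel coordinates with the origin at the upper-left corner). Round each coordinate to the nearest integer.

(620, 575), (1240, 575), (620, 1150), (1240, 1150)

One third of 1860 is 620; one third of 1725 is 575.
Vertical third lines at x = 620 and x = 1240; horizontal third lines at y = 575 and y = 1150.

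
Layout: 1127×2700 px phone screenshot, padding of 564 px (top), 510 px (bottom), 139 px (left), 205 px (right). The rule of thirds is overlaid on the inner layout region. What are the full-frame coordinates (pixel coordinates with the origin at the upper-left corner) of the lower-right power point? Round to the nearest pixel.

Content width = 1127 − 139 − 205 = 783 px; content height = 2700 − 564 − 510 = 1626 px.
Lower-right is two-thirds across and two-thirds down within the inner layout region.
x = 139 + 2 × 783/3 = 139 + 522.00 ≈ 661
y = 564 + 2 × 1626/3 = 564 + 1084.00 ≈ 1648

(661, 1648)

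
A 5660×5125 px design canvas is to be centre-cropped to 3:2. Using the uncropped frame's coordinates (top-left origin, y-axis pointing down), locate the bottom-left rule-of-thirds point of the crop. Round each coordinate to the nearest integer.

5660/5125 < 3/2, so the 3:2 crop keeps the full width 5660 and trims height to 5660 × 2/3 = 3773.33 px.
Top offset = (5125 − 3773.33)/2 = 675.83 px; left offset = 0.
Bottom-left is one-third across and two-thirds down within the crop:
x = 0.00 + 1 × 5660.00/3 ≈ 1887; y = 675.83 + 2 × 3773.33/3 ≈ 3191.

(1887, 3191)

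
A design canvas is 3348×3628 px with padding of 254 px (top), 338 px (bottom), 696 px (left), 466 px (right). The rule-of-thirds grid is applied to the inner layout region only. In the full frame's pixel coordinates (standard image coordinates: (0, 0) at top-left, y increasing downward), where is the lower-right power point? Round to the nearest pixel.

Content width = 3348 − 696 − 466 = 2186 px; content height = 3628 − 254 − 338 = 3036 px.
Lower-right is two-thirds across and two-thirds down within the inner layout region.
x = 696 + 2 × 2186/3 = 696 + 1457.33 ≈ 2153
y = 254 + 2 × 3036/3 = 254 + 2024.00 ≈ 2278

(2153, 2278)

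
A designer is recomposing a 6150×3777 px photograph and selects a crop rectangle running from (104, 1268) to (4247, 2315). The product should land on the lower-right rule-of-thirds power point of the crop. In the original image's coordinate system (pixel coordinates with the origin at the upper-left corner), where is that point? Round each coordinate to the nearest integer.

(2866, 1966)

Crop width = 4247 − 104 = 4143 px; one third is 1381.00 px.
Crop height = 2315 − 1268 = 1047 px; one third is 349.00 px.
The lower-right point is two-thirds across and two-thirds down within the crop:
x = 104 + 2 × 1381.00 ≈ 2866; y = 1268 + 2 × 349.00 ≈ 1966.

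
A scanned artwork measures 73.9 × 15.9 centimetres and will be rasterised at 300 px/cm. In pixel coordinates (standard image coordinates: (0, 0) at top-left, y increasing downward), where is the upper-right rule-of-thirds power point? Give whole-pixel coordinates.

In pixels the canvas is 73.9 × 300 = 22170 wide and 15.9 × 300 = 4770 tall.
The upper-right point is two-thirds across and one-third down:
x = 2 × 22170/3 ≈ 14780; y = 1 × 4770/3 ≈ 1590.

(14780, 1590)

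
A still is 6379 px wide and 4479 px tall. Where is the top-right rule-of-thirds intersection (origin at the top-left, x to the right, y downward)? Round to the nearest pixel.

The top-right point sits two-thirds of the way across and one-third of the way down.
x = 2 × 6379/3 ≈ 4253; y = 1 × 4479/3 ≈ 1493.

(4253, 1493)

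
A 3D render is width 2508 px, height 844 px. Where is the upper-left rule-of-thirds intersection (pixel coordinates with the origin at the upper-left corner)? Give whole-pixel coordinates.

(836, 281)

The upper-left point sits one-third of the way across and one-third of the way down.
x = 1 × 2508/3 ≈ 836; y = 1 × 844/3 ≈ 281.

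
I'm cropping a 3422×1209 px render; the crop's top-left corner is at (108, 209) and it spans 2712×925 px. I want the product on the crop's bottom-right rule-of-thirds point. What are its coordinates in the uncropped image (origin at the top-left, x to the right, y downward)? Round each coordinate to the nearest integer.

x = 1916 px, y = 826 px

One third of the crop width 2712 is 904.00 px.
One third of the crop height 925 is 308.33 px.
The bottom-right point is two-thirds across and two-thirds down within the crop:
x = 108 + 2 × 904.00 ≈ 1916; y = 209 + 2 × 308.33 ≈ 826.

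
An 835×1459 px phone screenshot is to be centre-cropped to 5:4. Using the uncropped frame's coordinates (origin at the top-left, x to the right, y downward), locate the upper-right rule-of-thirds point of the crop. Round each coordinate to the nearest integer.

835/1459 < 5/4, so the 5:4 crop keeps the full width 835 and trims height to 835 × 4/5 = 668.00 px.
Top offset = (1459 − 668.00)/2 = 395.50 px; left offset = 0.
Upper-right is two-thirds across and one-third down within the crop:
x = 0.00 + 2 × 835.00/3 ≈ 557; y = 395.50 + 1 × 668.00/3 ≈ 618.

(557, 618)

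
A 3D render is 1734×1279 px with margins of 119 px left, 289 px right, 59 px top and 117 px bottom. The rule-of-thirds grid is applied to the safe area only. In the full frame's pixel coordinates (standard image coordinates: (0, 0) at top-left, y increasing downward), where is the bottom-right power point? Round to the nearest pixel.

Content width = 1734 − 119 − 289 = 1326 px; content height = 1279 − 59 − 117 = 1103 px.
Bottom-right is two-thirds across and two-thirds down within the safe area.
x = 119 + 2 × 1326/3 = 119 + 884.00 ≈ 1003
y = 59 + 2 × 1103/3 = 59 + 735.33 ≈ 794

(1003, 794)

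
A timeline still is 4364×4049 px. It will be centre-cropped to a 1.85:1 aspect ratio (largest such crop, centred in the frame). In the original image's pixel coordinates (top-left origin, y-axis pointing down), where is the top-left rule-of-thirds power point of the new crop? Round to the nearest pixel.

4364/4049 < 1.85/1, so the 1.85:1 crop keeps the full width 4364 and trims height to 4364 × 1/1.85 = 2358.92 px.
Top offset = (4049 − 2358.92)/2 = 845.04 px; left offset = 0.
Top-left is one-third across and one-third down within the crop:
x = 0.00 + 1 × 4364.00/3 ≈ 1455; y = 845.04 + 1 × 2358.92/3 ≈ 1631.

(1455, 1631)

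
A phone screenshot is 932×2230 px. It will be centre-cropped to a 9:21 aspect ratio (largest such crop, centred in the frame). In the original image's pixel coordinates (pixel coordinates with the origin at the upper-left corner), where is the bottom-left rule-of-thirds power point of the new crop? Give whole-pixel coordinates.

(311, 1477)

932/2230 < 9/21, so the 9:21 crop keeps the full width 932 and trims height to 932 × 21/9 = 2174.67 px.
Top offset = (2230 − 2174.67)/2 = 27.67 px; left offset = 0.
Bottom-left is one-third across and two-thirds down within the crop:
x = 0.00 + 1 × 932.00/3 ≈ 311; y = 27.67 + 2 × 2174.67/3 ≈ 1477.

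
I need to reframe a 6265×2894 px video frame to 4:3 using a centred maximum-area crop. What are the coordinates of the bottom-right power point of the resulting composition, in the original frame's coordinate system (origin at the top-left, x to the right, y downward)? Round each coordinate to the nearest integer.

(3776, 1929)

6265/2894 > 4/3, so the 4:3 crop keeps the full height 2894 and trims width to 2894 × 4/3 = 3858.67 px.
Left offset = (6265 − 3858.67)/2 = 1203.17 px; top offset = 0.
Bottom-right is two-thirds across and two-thirds down within the crop:
x = 1203.17 + 2 × 3858.67/3 ≈ 3776; y = 0.00 + 2 × 2894.00/3 ≈ 1929.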